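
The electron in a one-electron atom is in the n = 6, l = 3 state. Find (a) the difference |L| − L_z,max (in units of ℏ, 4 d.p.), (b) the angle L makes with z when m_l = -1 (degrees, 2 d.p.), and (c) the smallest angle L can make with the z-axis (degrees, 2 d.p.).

|L|−L_z,max ≈ 0.4641ℏ; θ(m_l=-1) ≈ 106.78°; θ_min ≈ 30.00°

|L| − L_z,max = (2√3 − 3)ℏ ≈ 0.4641ℏ.
For m_l = -1: cos θ = -1/√12, θ ≈ 106.78°.
cos θ_min = 3/√12, so θ_min ≈ 30.00°.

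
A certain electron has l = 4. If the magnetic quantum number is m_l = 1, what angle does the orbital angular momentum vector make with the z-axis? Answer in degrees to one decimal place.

θ ≈ 77.1°

|L| = √(l(l+1)) ℏ = 2√5 ℏ.
L_z = m_l ℏ = 1ℏ.
cos θ = L_z/|L| = 1/√20, so θ ≈ 77.1°.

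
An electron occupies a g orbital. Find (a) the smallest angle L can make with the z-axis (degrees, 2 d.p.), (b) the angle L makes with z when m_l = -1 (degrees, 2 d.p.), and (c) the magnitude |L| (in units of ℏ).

θ_min ≈ 26.57°; θ(m_l=-1) ≈ 102.92°; |L| = 2√5 ℏ ≈ 4.472ℏ

For a g orbital, l = 4.
cos θ_min = 4/√20, so θ_min ≈ 26.57°.
For m_l = -1: cos θ = -1/√20, θ ≈ 102.92°.
|L| = ℏ√(4·5) = 2√5 ℏ ≈ 4.472ℏ.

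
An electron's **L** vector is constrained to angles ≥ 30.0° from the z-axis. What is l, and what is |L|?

cos θ_min = l/√(l(l+1)) = √(l/(l+1)), so l/(l+1) = cos²(30.0°) = 0.7500.
Thus l = 0.7500/(1 − 0.7500) ≈ 3.
Then |L| = ℏ√(3·4) = 2√3 ℏ.

l = 3, |L| = 2√3 ℏ ≈ 3.464ℏ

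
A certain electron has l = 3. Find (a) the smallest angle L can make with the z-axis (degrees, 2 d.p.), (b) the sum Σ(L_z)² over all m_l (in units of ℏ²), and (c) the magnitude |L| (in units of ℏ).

cos θ_min = 3/√12, so θ_min ≈ 30.00°.
Σ m_l² = 28, so Σ(L_z)² = 28 ℏ².
|L| = ℏ√(3·4) = 2√3 ℏ ≈ 3.464ℏ.

θ_min ≈ 30.00°; Σ(L_z)² = 28 ℏ²; |L| = 2√3 ℏ ≈ 3.464ℏ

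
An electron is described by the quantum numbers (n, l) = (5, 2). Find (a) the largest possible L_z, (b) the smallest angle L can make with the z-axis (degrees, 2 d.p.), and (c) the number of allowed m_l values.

L_z,max = lℏ = 2ℏ.
cos θ_min = 2/√6, so θ_min ≈ 35.26°.
There are 2l+1 = 5 values of m_l.

L_z,max = 2ℏ; θ_min ≈ 35.26°; 5 values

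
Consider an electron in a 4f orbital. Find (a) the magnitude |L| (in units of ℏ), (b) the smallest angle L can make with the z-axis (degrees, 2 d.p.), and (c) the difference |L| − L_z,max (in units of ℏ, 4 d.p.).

|L| = 2√3 ℏ ≈ 3.464ℏ; θ_min ≈ 30.00°; |L|−L_z,max ≈ 0.4641ℏ

The 4f subshell has l = 3.
|L| = ℏ√(3·4) = 2√3 ℏ ≈ 3.464ℏ.
cos θ_min = 3/√12, so θ_min ≈ 30.00°.
|L| − L_z,max = (2√3 − 3)ℏ ≈ 0.4641ℏ.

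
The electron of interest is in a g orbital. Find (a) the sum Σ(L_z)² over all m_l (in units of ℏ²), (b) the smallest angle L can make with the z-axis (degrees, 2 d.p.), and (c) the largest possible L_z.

For a g orbital, l = 4.
Σ m_l² = 60, so Σ(L_z)² = 60 ℏ².
cos θ_min = 4/√20, so θ_min ≈ 26.57°.
L_z,max = lℏ = 4ℏ.

Σ(L_z)² = 60 ℏ²; θ_min ≈ 26.57°; L_z,max = 4ℏ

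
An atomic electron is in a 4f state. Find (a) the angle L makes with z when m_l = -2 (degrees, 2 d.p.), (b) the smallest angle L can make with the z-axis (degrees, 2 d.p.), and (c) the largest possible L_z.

θ(m_l=-2) ≈ 125.26°; θ_min ≈ 30.00°; L_z,max = 3ℏ

The 4f subshell has l = 3.
For m_l = -2: cos θ = -2/√12, θ ≈ 125.26°.
cos θ_min = 3/√12, so θ_min ≈ 30.00°.
L_z,max = lℏ = 3ℏ.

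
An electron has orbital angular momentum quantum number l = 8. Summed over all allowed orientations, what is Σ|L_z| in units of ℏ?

m_l ∈ {-8, -7, -6, -5, -4, -3, -2, -1, 0, 1, 2, 3, 4, 5, 6, 7, 8}.
Σ|m_l| = l(l+1) = 72.

Σ|L_z| = 72 ℏ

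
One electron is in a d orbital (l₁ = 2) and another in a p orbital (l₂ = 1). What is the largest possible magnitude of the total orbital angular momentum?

|L_tot|_max = 2√3 ℏ ≈ 3.464ℏ

Angular momentum addition gives L = |l₁ − l₂|, …, l₁ + l₂.
L ∈ {1, 2, 3}.
The largest magnitude corresponds to L = 3: |L_tot| = ℏ√(3·4) = 2√3 ℏ.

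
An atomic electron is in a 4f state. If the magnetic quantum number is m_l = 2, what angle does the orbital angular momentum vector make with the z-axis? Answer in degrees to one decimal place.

4f means n = 4, l = 3.
|L|² = l(l+1)ℏ² = 12ℏ², so |L| = 2√3 ℏ.
L_z = m_l ℏ = 2ℏ.
cos θ = L_z/|L| = 2/√12, so θ ≈ 54.7°.

θ ≈ 54.7°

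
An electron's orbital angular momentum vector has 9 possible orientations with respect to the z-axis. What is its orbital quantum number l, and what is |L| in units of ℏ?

2l + 1 = 9 ⇒ l = 4.
|L| = ℏ√(l(l+1)) = ℏ√(4·5) = 2√5 ℏ.

l = 4, |L| = 2√5 ℏ ≈ 4.472ℏ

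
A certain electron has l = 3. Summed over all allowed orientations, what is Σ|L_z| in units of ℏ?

Σ|L_z| = 12 ℏ

m_l runs from −3 to 3, i.e. {-3, -2, -1, 0, 1, 2, 3}.
Σ|m_l| = 2(1+2+…+3) = 12.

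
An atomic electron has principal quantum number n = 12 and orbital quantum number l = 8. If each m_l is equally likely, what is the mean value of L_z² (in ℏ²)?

⟨L_z²⟩ = 24 ℏ²

m_l ∈ {-8, -7, -6, -5, -4, -3, -2, -1, 0, 1, 2, 3, 4, 5, 6, 7, 8}.
⟨L_z²⟩ = ℏ²·(Σ m_l²)/(2l+1) = ℏ²·408/17 = 24ℏ².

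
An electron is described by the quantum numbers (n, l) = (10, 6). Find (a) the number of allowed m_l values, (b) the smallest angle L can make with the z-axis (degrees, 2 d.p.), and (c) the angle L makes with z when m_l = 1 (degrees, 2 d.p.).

There are 2l+1 = 13 values of m_l.
cos θ_min = 6/√42, so θ_min ≈ 22.21°.
For m_l = 1: cos θ = 1/√42, θ ≈ 81.12°.

13 values; θ_min ≈ 22.21°; θ(m_l=1) ≈ 81.12°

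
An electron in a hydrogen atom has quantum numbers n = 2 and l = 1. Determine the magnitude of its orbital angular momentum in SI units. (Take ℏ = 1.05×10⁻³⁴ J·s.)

|L| = ℏ√(l(l+1)) = ℏ√(1·2) = √2 ℏ
Numerically, |L| = 1.414 × (1.05×10⁻³⁴ J·s) = 1.48×10⁻³⁴ J·s.

|L| = 1.48×10⁻³⁴ J·s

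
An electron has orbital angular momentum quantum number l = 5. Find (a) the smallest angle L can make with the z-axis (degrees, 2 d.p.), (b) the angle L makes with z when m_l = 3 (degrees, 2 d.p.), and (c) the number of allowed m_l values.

cos θ_min = 5/√30, so θ_min ≈ 24.09°.
For m_l = 3: cos θ = 3/√30, θ ≈ 56.79°.
There are 2l+1 = 11 values of m_l.

θ_min ≈ 24.09°; θ(m_l=3) ≈ 56.79°; 11 values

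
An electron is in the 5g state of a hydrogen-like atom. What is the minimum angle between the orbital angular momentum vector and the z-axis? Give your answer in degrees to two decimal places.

θ_min ≈ 26.57°

5g means n = 5, l = 4.
|L|² = l(l+1)ℏ² = 20ℏ², so |L| = 2√5 ℏ.
The smallest angle corresponds to the largest L_z, i.e. m_l = l = 4, giving L_z = 4ℏ.
cos θ_min = 4/√20, so θ_min ≈ 26.57°.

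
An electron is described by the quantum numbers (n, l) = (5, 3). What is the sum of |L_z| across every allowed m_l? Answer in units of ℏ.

The allowed m_l values are -3, -2, -1, 0, 1, 2, 3.
Σ|m_l| = 2·3(3+1)/2 = 12.

Σ|L_z| = 12 ℏ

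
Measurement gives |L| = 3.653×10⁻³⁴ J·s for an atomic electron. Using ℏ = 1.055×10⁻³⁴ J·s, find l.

In units of ℏ, |L| ≈ 3.463.
(|L|/ℏ)² = l(l+1) ≈ 11.99 ⇒ l = 3.

l = 3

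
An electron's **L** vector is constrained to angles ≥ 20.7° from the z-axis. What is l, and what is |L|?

l = 7, |L| = 2√14 ℏ ≈ 7.483ℏ

cos²θ_min = l/(l+1) = 0.8751.
l = cos²θ/sin²θ ≈ 7.
Then |L| = ℏ√(7·8) = 2√14 ℏ.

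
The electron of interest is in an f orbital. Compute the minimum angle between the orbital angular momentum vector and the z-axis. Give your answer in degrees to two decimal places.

An f state has l = 3.
|L|² = l(l+1)ℏ² = 12ℏ², so |L| = 2√3 ℏ.
The smallest angle corresponds to the largest L_z, i.e. m_l = l = 3, giving L_z = 3ℏ.
cos θ_min = 3/√12, so θ_min ≈ 30.00°.

θ_min ≈ 30.00°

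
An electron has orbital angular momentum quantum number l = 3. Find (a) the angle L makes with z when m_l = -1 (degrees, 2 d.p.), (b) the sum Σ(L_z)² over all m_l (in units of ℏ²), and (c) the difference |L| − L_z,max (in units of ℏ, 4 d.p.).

θ(m_l=-1) ≈ 106.78°; Σ(L_z)² = 28 ℏ²; |L|−L_z,max ≈ 0.4641ℏ

For m_l = -1: cos θ = -1/√12, θ ≈ 106.78°.
Σ m_l² = 28, so Σ(L_z)² = 28 ℏ².
|L| − L_z,max = (2√3 − 3)ℏ ≈ 0.4641ℏ.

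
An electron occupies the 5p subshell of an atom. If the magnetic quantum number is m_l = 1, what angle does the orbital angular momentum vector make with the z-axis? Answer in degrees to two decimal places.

θ ≈ 45.00°

5p means n = 5, l = 1.
|L| = ℏ√(l(l+1)) = √2 ℏ.
L_z = m_l ℏ = 1ℏ.
cos θ = L_z/|L| = 1/√2, so θ ≈ 45.00°.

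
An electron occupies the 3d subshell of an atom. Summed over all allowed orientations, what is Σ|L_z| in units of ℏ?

Σ|L_z| = 6 ℏ

The 3d subshell has l = 2.
m_l ∈ {-2, -1, 0, 1, 2}.
Σ|m_l| = 2(1+2+…+2) = 6.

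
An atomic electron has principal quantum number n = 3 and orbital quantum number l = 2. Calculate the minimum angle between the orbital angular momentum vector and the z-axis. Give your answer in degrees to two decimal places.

|L|² = l(l+1)ℏ² = 6ℏ², so |L| = √6 ℏ.
The smallest angle corresponds to the largest L_z, i.e. m_l = l = 2, giving L_z = 2ℏ.
cos θ_min = 2/√6, so θ_min ≈ 35.26°.

θ_min ≈ 35.26°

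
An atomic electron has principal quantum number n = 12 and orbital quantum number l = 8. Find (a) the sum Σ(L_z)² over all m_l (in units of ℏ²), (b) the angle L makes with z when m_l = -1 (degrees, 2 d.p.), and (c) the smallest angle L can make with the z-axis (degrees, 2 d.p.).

Σ m_l² = 408, so Σ(L_z)² = 408 ℏ².
For m_l = -1: cos θ = -1/√72, θ ≈ 96.77°.
cos θ_min = 8/√72, so θ_min ≈ 19.47°.

Σ(L_z)² = 408 ℏ²; θ(m_l=-1) ≈ 96.77°; θ_min ≈ 19.47°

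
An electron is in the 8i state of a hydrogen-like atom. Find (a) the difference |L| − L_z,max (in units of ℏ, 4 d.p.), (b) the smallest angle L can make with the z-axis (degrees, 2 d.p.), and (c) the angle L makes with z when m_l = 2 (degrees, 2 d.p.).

|L|−L_z,max ≈ 0.4807ℏ; θ_min ≈ 22.21°; θ(m_l=2) ≈ 72.02°

For 8i, l = 6.
|L| − L_z,max = (√42 − 6)ℏ ≈ 0.4807ℏ.
cos θ_min = 6/√42, so θ_min ≈ 22.21°.
For m_l = 2: cos θ = 2/√42, θ ≈ 72.02°.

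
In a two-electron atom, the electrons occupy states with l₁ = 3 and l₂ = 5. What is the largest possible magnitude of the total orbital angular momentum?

By the triangle rule, |l₁ − l₂| ≤ L ≤ l₁ + l₂.
Allowed values: L = 2, 3, 4, 5, 6, 7, 8.
The largest magnitude corresponds to L = 8: |L_tot| = ℏ√(8·9) = 6√2 ℏ.

|L_tot|_max = 6√2 ℏ ≈ 8.485ℏ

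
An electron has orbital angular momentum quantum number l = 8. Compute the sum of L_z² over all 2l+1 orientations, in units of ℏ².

The allowed m_l values are -8, -7, -6, -5, -4, -3, -2, -1, 0, 1, 2, 3, 4, 5, 6, 7, 8.
Σ m_l² = 2·(1 + 4 + 9 + 16 + 25 + 36 + 49 + 64) = 408.

Σ(L_z)² = 408 ℏ²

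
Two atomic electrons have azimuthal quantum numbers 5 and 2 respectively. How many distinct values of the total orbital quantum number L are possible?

L runs from |5 − 2| = 3 to 5 + 2 = 7.
So L can be 3, 4, 5, 6, 7.
That is 5 values.

5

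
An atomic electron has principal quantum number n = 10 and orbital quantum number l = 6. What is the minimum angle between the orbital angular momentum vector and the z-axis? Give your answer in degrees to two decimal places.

|L|² = l(l+1)ℏ² = 42ℏ², so |L| = √42 ℏ.
The smallest angle corresponds to the largest L_z, i.e. m_l = l = 6, giving L_z = 6ℏ.
cos θ_min = 6/√42, so θ_min ≈ 22.21°.

θ_min ≈ 22.21°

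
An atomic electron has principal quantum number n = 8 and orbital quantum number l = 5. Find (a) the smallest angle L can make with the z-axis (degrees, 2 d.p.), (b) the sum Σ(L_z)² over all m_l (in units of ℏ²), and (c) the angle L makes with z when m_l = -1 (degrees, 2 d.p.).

cos θ_min = 5/√30, so θ_min ≈ 24.09°.
Σ m_l² = 110, so Σ(L_z)² = 110 ℏ².
For m_l = -1: cos θ = -1/√30, θ ≈ 100.52°.

θ_min ≈ 24.09°; Σ(L_z)² = 110 ℏ²; θ(m_l=-1) ≈ 100.52°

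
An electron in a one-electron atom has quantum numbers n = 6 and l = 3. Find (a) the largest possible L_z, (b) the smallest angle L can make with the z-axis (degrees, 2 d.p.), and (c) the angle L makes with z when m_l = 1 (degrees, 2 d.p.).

L_z,max = lℏ = 3ℏ.
cos θ_min = 3/√12, so θ_min ≈ 30.00°.
For m_l = 1: cos θ = 1/√12, θ ≈ 73.22°.

L_z,max = 3ℏ; θ_min ≈ 30.00°; θ(m_l=1) ≈ 73.22°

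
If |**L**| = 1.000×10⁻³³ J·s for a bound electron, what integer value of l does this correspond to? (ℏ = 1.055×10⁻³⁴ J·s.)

Dividing by ℏ: |L|/ℏ ≈ 9.479.
l(l+1) ≈ 9.479² ≈ 89.85, so l = 9.

l = 9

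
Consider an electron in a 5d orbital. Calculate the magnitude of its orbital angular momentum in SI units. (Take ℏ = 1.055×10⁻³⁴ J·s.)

|L| = 2.584×10⁻³⁴ J·s

The 5d subshell has l = 2.
|L| = ℏ√(l(l+1)) = ℏ√(2·3) = √6 ℏ
Numerically, |L| = 2.449 × (1.055×10⁻³⁴ J·s) = 2.584×10⁻³⁴ J·s.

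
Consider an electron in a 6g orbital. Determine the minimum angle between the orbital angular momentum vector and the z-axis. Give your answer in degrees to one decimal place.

θ_min ≈ 26.6°

For 6g, l = 4.
|L| = √(l(l+1)) ℏ = 2√5 ℏ.
The smallest angle corresponds to the largest L_z, i.e. m_l = l = 4, giving L_z = 4ℏ.
cos θ_min = 4/√20, so θ_min ≈ 26.6°.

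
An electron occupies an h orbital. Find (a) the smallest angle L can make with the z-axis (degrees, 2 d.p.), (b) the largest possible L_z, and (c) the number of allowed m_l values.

An h state has l = 5.
cos θ_min = 5/√30, so θ_min ≈ 24.09°.
L_z,max = lℏ = 5ℏ.
There are 2l+1 = 11 values of m_l.

θ_min ≈ 24.09°; L_z,max = 5ℏ; 11 values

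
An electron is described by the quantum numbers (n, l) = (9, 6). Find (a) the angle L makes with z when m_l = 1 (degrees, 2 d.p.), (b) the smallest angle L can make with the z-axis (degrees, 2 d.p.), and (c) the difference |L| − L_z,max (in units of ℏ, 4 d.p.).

θ(m_l=1) ≈ 81.12°; θ_min ≈ 22.21°; |L|−L_z,max ≈ 0.4807ℏ

For m_l = 1: cos θ = 1/√42, θ ≈ 81.12°.
cos θ_min = 6/√42, so θ_min ≈ 22.21°.
|L| − L_z,max = (√42 − 6)ℏ ≈ 0.4807ℏ.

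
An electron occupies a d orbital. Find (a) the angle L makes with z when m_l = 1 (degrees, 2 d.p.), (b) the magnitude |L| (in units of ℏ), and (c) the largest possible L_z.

θ(m_l=1) ≈ 65.91°; |L| = √6 ℏ ≈ 2.449ℏ; L_z,max = 2ℏ

A d state has l = 2.
For m_l = 1: cos θ = 1/√6, θ ≈ 65.91°.
|L| = ℏ√(2·3) = √6 ℏ ≈ 2.449ℏ.
L_z,max = lℏ = 2ℏ.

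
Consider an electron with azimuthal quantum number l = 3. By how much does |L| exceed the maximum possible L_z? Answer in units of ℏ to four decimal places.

|L| − L_z,max ≈ 0.4641ℏ

|L| = 2√3 ℏ ≈ 3.4641ℏ, while L_z,max = lℏ = 3ℏ.
The difference is (2√3 − 3)ℏ ≈ 0.4641ℏ.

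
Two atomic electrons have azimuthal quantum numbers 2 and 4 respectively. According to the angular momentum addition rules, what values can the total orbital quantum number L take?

L = 2, 3, 4, 5, 6

L runs from |2 − 4| = 2 to 2 + 4 = 6.
Allowed values: L = 2, 3, 4, 5, 6.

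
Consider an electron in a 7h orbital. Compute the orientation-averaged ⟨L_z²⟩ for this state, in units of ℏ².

⟨L_z²⟩ = 10 ℏ²

The 7h subshell has l = 5.
m_l ∈ {-5, -4, -3, -2, -1, 0, 1, 2, 3, 4, 5}.
Average of L_z² over 11 states: 110/11 ℏ² = 10 ℏ².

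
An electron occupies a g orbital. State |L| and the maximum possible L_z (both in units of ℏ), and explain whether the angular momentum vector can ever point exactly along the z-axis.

For a g orbital, l = 4.
|L| = 2√5 ℏ ≈ 4.4721ℏ, while L_z,max = lℏ = 4ℏ.
Since |L| > L_z,max, the vector can never point exactly along z; the closest it comes is θ_min = arccos(4/√20) ≈ 26.6°.

No: L_z,max = 4ℏ < |L| = 2√5 ℏ ≈ 4.472ℏ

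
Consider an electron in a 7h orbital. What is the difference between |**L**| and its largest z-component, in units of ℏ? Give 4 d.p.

|L| − L_z,max ≈ 0.4772ℏ

7h means n = 7, l = 5.
|L| = √30 ℏ ≈ 5.4772ℏ, while L_z,max = lℏ = 5ℏ.
The difference is (√30 − 5)ℏ ≈ 0.4772ℏ.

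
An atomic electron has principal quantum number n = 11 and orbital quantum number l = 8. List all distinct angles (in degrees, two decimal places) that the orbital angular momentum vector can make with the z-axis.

|L| = ℏ√(l(l+1)) = 6√2 ℏ.
cos θ = m_l/√72 for each m_l ∈ {-8, -7, -6, -5, -4, -3, -2, -1, 0, 1, 2, 3, 4, 5, 6, 7, 8}.

θ ∈ {19.47°, 34.42°, 45.00°, 53.90°, 61.87°, 69.30°, 76.37°, 83.23°, 90.00°, 96.77°, 103.63°, 110.70°, 118.13°, 126.10°, 135.00°, 145.58°, 160.53°}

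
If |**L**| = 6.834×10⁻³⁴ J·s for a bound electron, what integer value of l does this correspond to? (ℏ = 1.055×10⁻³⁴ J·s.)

l = 6

|L|/ℏ = (6.834×10⁻³⁴)/(1.055×10⁻³⁴) ≈ 6.478.
Set l(l+1) = 41.96; the integer solution is l = 6.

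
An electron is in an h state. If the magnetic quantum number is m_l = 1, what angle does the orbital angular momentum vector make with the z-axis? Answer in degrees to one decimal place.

θ ≈ 79.5°

The letter h corresponds to l = 5.
|L|² = l(l+1)ℏ² = 30ℏ², so |L| = √30 ℏ.
L_z = m_l ℏ = 1ℏ.
cos θ = L_z/|L| = 1/√30, so θ ≈ 79.5°.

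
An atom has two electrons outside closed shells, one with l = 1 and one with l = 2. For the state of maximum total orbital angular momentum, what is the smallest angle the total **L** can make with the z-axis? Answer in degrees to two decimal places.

Angular momentum addition gives L = |l₁ − l₂|, …, l₁ + l₂.
Allowed values: L = 1, 2, 3.
The maximum is L = 3, with |L_tot| = ℏ√(3·4) = 2√3 ℏ.
The minimum angle with z is arccos(3/√12) ≈ 30.00°.

θ_min ≈ 30.00°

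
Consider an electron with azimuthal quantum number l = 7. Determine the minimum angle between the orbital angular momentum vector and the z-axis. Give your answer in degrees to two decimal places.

|L| = √(l(l+1)) ℏ = 2√14 ℏ.
The smallest angle corresponds to the largest L_z, i.e. m_l = l = 7, giving L_z = 7ℏ.
cos θ_min = 7/√56, so θ_min ≈ 20.70°.

θ_min ≈ 20.70°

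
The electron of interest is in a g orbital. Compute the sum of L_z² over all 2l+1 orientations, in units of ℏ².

A g state has l = 4.
The allowed m_l values are -4, -3, -2, -1, 0, 1, 2, 3, 4.
Summing m² from −4 to 4: Σ m_l² = 60.

Σ(L_z)² = 60 ℏ²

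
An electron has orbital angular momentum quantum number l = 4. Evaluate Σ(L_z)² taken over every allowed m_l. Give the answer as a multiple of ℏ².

Σ(L_z)² = 60 ℏ²

The allowed m_l values are -4, -3, -2, -1, 0, 1, 2, 3, 4.
Σ m_l² = l(l+1)(2l+1)/3 = 4·5·9/3 = 60.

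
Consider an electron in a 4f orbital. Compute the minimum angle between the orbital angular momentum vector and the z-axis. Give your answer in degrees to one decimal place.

4f means n = 4, l = 3.
|L| = ℏ√(l(l+1)) = 2√3 ℏ.
The smallest angle corresponds to the largest L_z, i.e. m_l = l = 3, giving L_z = 3ℏ.
cos θ_min = 3/√12, so θ_min ≈ 30.0°.

θ_min ≈ 30.0°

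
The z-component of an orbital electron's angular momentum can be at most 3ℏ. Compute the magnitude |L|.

L_z,max = lℏ, so l = 3.
|L| = ℏ√(l(l+1)) = 2√3 ℏ.

|L| = 2√3 ℏ ≈ 3.464ℏ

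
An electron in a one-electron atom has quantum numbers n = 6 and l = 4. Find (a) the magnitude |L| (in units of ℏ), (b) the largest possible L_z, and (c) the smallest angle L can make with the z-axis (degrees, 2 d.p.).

|L| = ℏ√(4·5) = 2√5 ℏ ≈ 4.472ℏ.
L_z,max = lℏ = 4ℏ.
cos θ_min = 4/√20, so θ_min ≈ 26.57°.

|L| = 2√5 ℏ ≈ 4.472ℏ; L_z,max = 4ℏ; θ_min ≈ 26.57°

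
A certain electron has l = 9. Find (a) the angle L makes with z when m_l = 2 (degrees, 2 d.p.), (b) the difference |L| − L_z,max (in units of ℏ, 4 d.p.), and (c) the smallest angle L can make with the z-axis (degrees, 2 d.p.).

θ(m_l=2) ≈ 77.83°; |L|−L_z,max ≈ 0.4868ℏ; θ_min ≈ 18.43°

For m_l = 2: cos θ = 2/√90, θ ≈ 77.83°.
|L| − L_z,max = (3√10 − 9)ℏ ≈ 0.4868ℏ.
cos θ_min = 9/√90, so θ_min ≈ 18.43°.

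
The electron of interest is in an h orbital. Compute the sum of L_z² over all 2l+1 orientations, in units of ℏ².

Σ(L_z)² = 110 ℏ²

An h state has l = 5.
m_l ∈ {-5, -4, -3, -2, -1, 0, 1, 2, 3, 4, 5}.
Σ m_l² = 2·(1 + 4 + 9 + 16 + 25) = 110.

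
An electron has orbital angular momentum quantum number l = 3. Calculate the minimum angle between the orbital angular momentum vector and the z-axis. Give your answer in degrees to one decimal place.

|L| = √(l(l+1)) ℏ = 2√3 ℏ.
The smallest angle corresponds to the largest L_z, i.e. m_l = l = 3, giving L_z = 3ℏ.
cos θ_min = 3/√12, so θ_min ≈ 30.0°.

θ_min ≈ 30.0°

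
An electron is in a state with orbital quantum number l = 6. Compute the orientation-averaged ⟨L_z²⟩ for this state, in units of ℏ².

⟨L_z²⟩ = 14 ℏ²

m_l runs from −6 to 6, i.e. {-6, -5, -4, -3, -2, -1, 0, 1, 2, 3, 4, 5, 6}.
Average of L_z² over 13 states: 182/13 ℏ² = 14 ℏ².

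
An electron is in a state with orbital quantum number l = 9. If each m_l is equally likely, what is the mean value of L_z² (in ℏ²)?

⟨L_z²⟩ = 30 ℏ²

m_l ∈ {-9, -8, -7, -6, -5, -4, -3, -2, -1, 0, 1, 2, 3, 4, 5, 6, 7, 8, 9}.
⟨L_z²⟩ = ℏ²·l(l+1)/3 = 30ℏ².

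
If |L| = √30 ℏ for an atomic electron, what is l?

l = 5

(|L|/ℏ)² = l(l+1) = 30.
Solving: l = 5.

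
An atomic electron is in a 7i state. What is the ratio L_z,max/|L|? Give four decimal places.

L_z,max/|L| = 0.9258

The 7i subshell has l = 6.
|L| = √42 ℏ ≈ 6.4807ℏ, while L_z,max = lℏ = 6ℏ.
L_z,max/|L| = 6/√42 = 0.9258.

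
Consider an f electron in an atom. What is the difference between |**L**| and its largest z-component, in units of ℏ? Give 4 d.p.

An f state has l = 3.
|L| = 2√3 ℏ ≈ 3.4641ℏ, while L_z,max = lℏ = 3ℏ.
The difference is (2√3 − 3)ℏ ≈ 0.4641ℏ.

|L| − L_z,max ≈ 0.4641ℏ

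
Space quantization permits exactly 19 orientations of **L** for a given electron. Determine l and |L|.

l = 9, |L| = 3√10 ℏ ≈ 9.487ℏ

2l + 1 = 19 ⇒ l = 9.
|L| = ℏ√(l(l+1)) = ℏ√(9·10) = 3√10 ℏ.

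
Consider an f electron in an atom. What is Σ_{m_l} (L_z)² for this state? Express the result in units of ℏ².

Σ(L_z)² = 28 ℏ²

The letter f corresponds to l = 3.
m_l ∈ {-3, -2, -1, 0, 1, 2, 3}.
Summing m² from −3 to 3: Σ m_l² = 28.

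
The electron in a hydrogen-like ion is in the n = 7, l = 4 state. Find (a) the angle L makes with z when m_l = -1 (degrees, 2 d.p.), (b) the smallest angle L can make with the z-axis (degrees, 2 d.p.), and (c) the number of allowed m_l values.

For m_l = -1: cos θ = -1/√20, θ ≈ 102.92°.
cos θ_min = 4/√20, so θ_min ≈ 26.57°.
There are 2l+1 = 9 values of m_l.

θ(m_l=-1) ≈ 102.92°; θ_min ≈ 26.57°; 9 values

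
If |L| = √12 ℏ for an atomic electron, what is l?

l = 3

|L| = ℏ√(l(l+1)), so l(l+1) = 12.
The positive root is l = 3.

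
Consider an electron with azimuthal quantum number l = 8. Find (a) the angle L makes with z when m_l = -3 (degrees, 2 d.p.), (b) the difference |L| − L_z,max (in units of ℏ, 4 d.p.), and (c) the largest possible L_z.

For m_l = -3: cos θ = -3/√72, θ ≈ 110.70°.
|L| − L_z,max = (6√2 − 8)ℏ ≈ 0.4853ℏ.
L_z,max = lℏ = 8ℏ.

θ(m_l=-3) ≈ 110.70°; |L|−L_z,max ≈ 0.4853ℏ; L_z,max = 8ℏ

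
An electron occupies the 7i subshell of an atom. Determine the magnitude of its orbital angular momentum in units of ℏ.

|L| = √42 ℏ ≈ 6.481ℏ

The 7i subshell has l = 6.
|L| = ℏ√(l(l+1)) = ℏ√(6·7) = √42 ℏ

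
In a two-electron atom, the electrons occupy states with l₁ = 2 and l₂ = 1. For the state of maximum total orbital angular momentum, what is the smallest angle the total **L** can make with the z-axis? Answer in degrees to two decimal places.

Angular momentum addition gives L = |l₁ − l₂|, …, l₁ + l₂.
L ∈ {1, 2, 3}.
The maximum is L = 3, with |L_tot| = ℏ√(3·4) = 2√3 ℏ.
The minimum angle with z is arccos(3/√12) ≈ 30.00°.

θ_min ≈ 30.00°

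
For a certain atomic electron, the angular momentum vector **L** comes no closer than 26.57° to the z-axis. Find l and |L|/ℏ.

cos θ_min = l/√(l(l+1)) = √(l/(l+1)), so l/(l+1) = cos²(26.57°) = 0.7999.
l = cos²θ/sin²θ ≈ 4.
Then |L| = ℏ√(4·5) = 2√5 ℏ.

l = 4, |L| = 2√5 ℏ ≈ 4.472ℏ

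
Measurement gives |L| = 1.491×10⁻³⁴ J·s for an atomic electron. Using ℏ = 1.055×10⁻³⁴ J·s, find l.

In units of ℏ, |L| ≈ 1.413.
l(l+1) ≈ 1.413² ≈ 2.00, so l = 1.

l = 1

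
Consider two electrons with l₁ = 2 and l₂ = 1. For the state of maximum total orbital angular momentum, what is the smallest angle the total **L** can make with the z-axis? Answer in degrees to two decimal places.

θ_min ≈ 30.00°

The total orbital quantum number L ranges from |l₁ − l₂| to l₁ + l₂ in integer steps.
L ∈ {1, 2, 3}.
The maximum is L = 3, with |L_tot| = ℏ√(3·4) = 2√3 ℏ.
The minimum angle with z is arccos(3/√12) ≈ 30.00°.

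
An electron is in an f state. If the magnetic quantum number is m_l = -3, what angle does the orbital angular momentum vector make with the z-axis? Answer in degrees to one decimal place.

θ ≈ 150.0°

An f state has l = 3.
|L| = ℏ√(l(l+1)) = 2√3 ℏ.
L_z = m_l ℏ = −3ℏ.
cos θ = L_z/|L| = -3/√12, so θ ≈ 150.0°.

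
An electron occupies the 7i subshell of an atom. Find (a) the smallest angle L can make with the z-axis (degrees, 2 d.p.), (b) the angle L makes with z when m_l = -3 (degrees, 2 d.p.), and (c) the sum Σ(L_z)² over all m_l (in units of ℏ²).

θ_min ≈ 22.21°; θ(m_l=-3) ≈ 117.58°; Σ(L_z)² = 182 ℏ²

For 7i, l = 6.
cos θ_min = 6/√42, so θ_min ≈ 22.21°.
For m_l = -3: cos θ = -3/√42, θ ≈ 117.58°.
Σ m_l² = 182, so Σ(L_z)² = 182 ℏ².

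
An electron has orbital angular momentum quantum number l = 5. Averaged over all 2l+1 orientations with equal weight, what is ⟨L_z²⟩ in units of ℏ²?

m_l runs from −5 to 5, i.e. {-5, -4, -3, -2, -1, 0, 1, 2, 3, 4, 5}.
⟨L_z²⟩ = ℏ²·(Σ m_l²)/(2l+1) = ℏ²·110/11 = 10ℏ².

⟨L_z²⟩ = 10 ℏ²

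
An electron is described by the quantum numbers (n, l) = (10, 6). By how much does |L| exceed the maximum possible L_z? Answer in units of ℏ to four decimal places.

|L| − L_z,max ≈ 0.4807ℏ

|L| = √42 ℏ ≈ 6.4807ℏ, while L_z,max = lℏ = 6ℏ.
The difference is (√42 − 6)ℏ ≈ 0.4807ℏ.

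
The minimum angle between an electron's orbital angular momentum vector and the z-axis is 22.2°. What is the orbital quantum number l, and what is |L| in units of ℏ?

l = 6, |L| = √42 ℏ ≈ 6.481ℏ

At minimum angle, m_l = l, so cos θ = l/√(l(l+1)); cos²θ = l/(l+1) = 0.8572.
l = cos²θ/sin²θ ≈ 6.
Then |L| = ℏ√(6·7) = √42 ℏ.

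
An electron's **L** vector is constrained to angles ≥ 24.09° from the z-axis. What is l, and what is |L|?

l = 5, |L| = √30 ℏ ≈ 5.477ℏ

cos θ_min = l/√(l(l+1)) = √(l/(l+1)), so l/(l+1) = cos²(24.09°) = 0.8334.
l = cos²θ/sin²θ ≈ 5.
Then |L| = ℏ√(5·6) = √30 ℏ.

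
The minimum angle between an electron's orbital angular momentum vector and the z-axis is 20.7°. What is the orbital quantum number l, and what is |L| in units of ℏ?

l = 7, |L| = 2√14 ℏ ≈ 7.483ℏ

cos θ_min = l/√(l(l+1)) = √(l/(l+1)), so l/(l+1) = cos²(20.7°) = 0.8751.
l = cos²θ/sin²θ ≈ 7.
Then |L| = ℏ√(7·8) = 2√14 ℏ.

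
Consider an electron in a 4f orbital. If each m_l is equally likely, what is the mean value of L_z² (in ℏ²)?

The 4f subshell has l = 3.
m_l ∈ {-3, -2, -1, 0, 1, 2, 3}.
Average of L_z² over 7 states: 28/7 ℏ² = 4 ℏ².

⟨L_z²⟩ = 4 ℏ²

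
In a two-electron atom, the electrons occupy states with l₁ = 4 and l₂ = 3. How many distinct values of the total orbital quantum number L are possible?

The total orbital quantum number L ranges from |l₁ − l₂| to l₁ + l₂ in integer steps.
So L can be 1, 2, 3, 4, 5, 6, 7.
That is 7 values.

7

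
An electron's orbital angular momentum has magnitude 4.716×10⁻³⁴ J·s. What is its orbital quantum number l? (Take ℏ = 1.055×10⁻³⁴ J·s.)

l = 4

Dividing by ℏ: |L|/ℏ ≈ 4.470.
Set l(l+1) = 19.98; the integer solution is l = 4.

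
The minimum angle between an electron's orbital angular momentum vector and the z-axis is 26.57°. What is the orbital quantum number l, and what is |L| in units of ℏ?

At minimum angle, m_l = l, so cos θ = l/√(l(l+1)); cos²θ = l/(l+1) = 0.7999.
Solving: l = 4.
Then |L| = ℏ√(4·5) = 2√5 ℏ.

l = 4, |L| = 2√5 ℏ ≈ 4.472ℏ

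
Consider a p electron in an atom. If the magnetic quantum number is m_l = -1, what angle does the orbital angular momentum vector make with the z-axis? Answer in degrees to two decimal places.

A p state has l = 1.
|L| = √(l(l+1)) ℏ = √2 ℏ.
L_z = m_l ℏ = −1ℏ.
cos θ = L_z/|L| = -1/√2, so θ ≈ 135.00°.

θ ≈ 135.00°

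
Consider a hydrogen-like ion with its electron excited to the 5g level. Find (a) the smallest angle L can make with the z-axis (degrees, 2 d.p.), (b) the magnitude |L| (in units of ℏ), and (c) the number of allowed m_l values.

θ_min ≈ 26.57°; |L| = 2√5 ℏ ≈ 4.472ℏ; 9 values

The 5g level has l = 4.
cos θ_min = 4/√20, so θ_min ≈ 26.57°.
|L| = ℏ√(4·5) = 2√5 ℏ ≈ 4.472ℏ.
There are 2l+1 = 9 values of m_l.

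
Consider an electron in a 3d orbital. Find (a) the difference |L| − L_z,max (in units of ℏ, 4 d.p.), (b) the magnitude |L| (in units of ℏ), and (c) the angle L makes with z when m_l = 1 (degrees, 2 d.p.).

3d means n = 3, l = 2.
|L| − L_z,max = (√6 − 2)ℏ ≈ 0.4495ℏ.
|L| = ℏ√(2·3) = √6 ℏ ≈ 2.449ℏ.
For m_l = 1: cos θ = 1/√6, θ ≈ 65.91°.

|L|−L_z,max ≈ 0.4495ℏ; |L| = √6 ℏ ≈ 2.449ℏ; θ(m_l=1) ≈ 65.91°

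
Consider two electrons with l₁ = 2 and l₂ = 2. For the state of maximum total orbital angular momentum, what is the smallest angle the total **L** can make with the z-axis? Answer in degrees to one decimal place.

L runs from |2 − 2| = 0 to 2 + 2 = 4.
Allowed values: L = 0, 1, 2, 3, 4.
The maximum is L = 4, with |L_tot| = ℏ√(4·5) = 2√5 ℏ.
The minimum angle with z is arccos(4/√20) ≈ 26.6°.

θ_min ≈ 26.6°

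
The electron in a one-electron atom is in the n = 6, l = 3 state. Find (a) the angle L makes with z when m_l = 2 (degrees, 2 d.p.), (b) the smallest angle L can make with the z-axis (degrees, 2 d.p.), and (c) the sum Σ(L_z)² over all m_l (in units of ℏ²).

θ(m_l=2) ≈ 54.74°; θ_min ≈ 30.00°; Σ(L_z)² = 28 ℏ²

For m_l = 2: cos θ = 2/√12, θ ≈ 54.74°.
cos θ_min = 3/√12, so θ_min ≈ 30.00°.
Σ m_l² = 28, so Σ(L_z)² = 28 ℏ².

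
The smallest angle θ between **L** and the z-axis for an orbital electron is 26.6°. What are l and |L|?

l = 4, |L| = 2√5 ℏ ≈ 4.472ℏ

cos θ_min = l/√(l(l+1)) = √(l/(l+1)), so l/(l+1) = cos²(26.6°) = 0.7995.
Thus l = 0.7995/(1 − 0.7995) ≈ 4.
Then |L| = ℏ√(4·5) = 2√5 ℏ.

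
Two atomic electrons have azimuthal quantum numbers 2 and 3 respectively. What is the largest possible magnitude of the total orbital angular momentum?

|L_tot|_max = √30 ℏ ≈ 5.477ℏ

By the triangle rule, |l₁ − l₂| ≤ L ≤ l₁ + l₂.
L ∈ {1, 2, 3, 4, 5}.
The largest magnitude corresponds to L = 5: |L_tot| = ℏ√(5·6) = √30 ℏ.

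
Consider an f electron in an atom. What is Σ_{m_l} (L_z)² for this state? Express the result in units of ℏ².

F corresponds to l = 3.
m_l runs from −3 to 3, i.e. {-3, -2, -1, 0, 1, 2, 3}.
Summing m² from −3 to 3: Σ m_l² = 28.

Σ(L_z)² = 28 ℏ²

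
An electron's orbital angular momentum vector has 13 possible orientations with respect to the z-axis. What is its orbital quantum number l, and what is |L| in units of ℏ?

13 = 2l + 1, so l = (13−1)/2 = 6.
|L| = ℏ√(l(l+1)) = ℏ√(6·7) = √42 ℏ.

l = 6, |L| = √42 ℏ ≈ 6.481ℏ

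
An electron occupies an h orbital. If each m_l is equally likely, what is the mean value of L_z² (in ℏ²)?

⟨L_z²⟩ = 10 ℏ²

An h state has l = 5.
m_l runs from −5 to 5, i.e. {-5, -4, -3, -2, -1, 0, 1, 2, 3, 4, 5}.
⟨L_z²⟩ = ℏ²·(Σ m_l²)/(2l+1) = ℏ²·110/11 = 10ℏ².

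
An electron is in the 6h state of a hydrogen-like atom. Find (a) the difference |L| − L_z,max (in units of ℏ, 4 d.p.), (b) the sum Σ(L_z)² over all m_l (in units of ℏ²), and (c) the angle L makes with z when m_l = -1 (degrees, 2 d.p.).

6h means n = 6, l = 5.
|L| − L_z,max = (√30 − 5)ℏ ≈ 0.4772ℏ.
Σ m_l² = 110, so Σ(L_z)² = 110 ℏ².
For m_l = -1: cos θ = -1/√30, θ ≈ 100.52°.

|L|−L_z,max ≈ 0.4772ℏ; Σ(L_z)² = 110 ℏ²; θ(m_l=-1) ≈ 100.52°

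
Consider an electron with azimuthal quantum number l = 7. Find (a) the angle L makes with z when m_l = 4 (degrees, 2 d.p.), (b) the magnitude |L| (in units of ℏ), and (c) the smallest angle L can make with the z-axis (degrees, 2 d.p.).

θ(m_l=4) ≈ 57.69°; |L| = 2√14 ℏ ≈ 7.483ℏ; θ_min ≈ 20.70°

For m_l = 4: cos θ = 4/√56, θ ≈ 57.69°.
|L| = ℏ√(7·8) = 2√14 ℏ ≈ 7.483ℏ.
cos θ_min = 7/√56, so θ_min ≈ 20.70°.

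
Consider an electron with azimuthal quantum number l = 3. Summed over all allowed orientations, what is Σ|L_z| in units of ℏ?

The allowed m_l values are -3, -2, -1, 0, 1, 2, 3.
Σ|m_l| = 2·3(3+1)/2 = 12.

Σ|L_z| = 12 ℏ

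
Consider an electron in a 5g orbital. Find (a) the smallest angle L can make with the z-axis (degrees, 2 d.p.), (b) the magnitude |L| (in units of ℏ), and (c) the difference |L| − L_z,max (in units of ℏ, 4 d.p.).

θ_min ≈ 26.57°; |L| = 2√5 ℏ ≈ 4.472ℏ; |L|−L_z,max ≈ 0.4721ℏ

The 5g subshell has l = 4.
cos θ_min = 4/√20, so θ_min ≈ 26.57°.
|L| = ℏ√(4·5) = 2√5 ℏ ≈ 4.472ℏ.
|L| − L_z,max = (2√5 − 4)ℏ ≈ 0.4721ℏ.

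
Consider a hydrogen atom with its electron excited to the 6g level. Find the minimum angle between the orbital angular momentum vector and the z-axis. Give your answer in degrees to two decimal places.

The 6g level has l = 4.
|L|² = l(l+1)ℏ² = 20ℏ², so |L| = 2√5 ℏ.
The smallest angle corresponds to the largest L_z, i.e. m_l = l = 4, giving L_z = 4ℏ.
cos θ_min = 4/√20, so θ_min ≈ 26.57°.

θ_min ≈ 26.57°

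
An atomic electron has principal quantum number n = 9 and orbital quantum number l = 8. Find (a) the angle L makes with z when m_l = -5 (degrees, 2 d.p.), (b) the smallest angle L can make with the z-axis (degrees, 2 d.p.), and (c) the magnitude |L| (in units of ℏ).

For m_l = -5: cos θ = -5/√72, θ ≈ 126.10°.
cos θ_min = 8/√72, so θ_min ≈ 19.47°.
|L| = ℏ√(8·9) = 6√2 ℏ ≈ 8.485ℏ.

θ(m_l=-5) ≈ 126.10°; θ_min ≈ 19.47°; |L| = 6√2 ℏ ≈ 8.485ℏ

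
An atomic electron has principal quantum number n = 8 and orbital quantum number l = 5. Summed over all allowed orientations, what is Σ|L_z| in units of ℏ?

Σ|L_z| = 30 ℏ

The allowed m_l values are -5, -4, -3, -2, -1, 0, 1, 2, 3, 4, 5.
Σ|m_l| = 2·5(5+1)/2 = 30.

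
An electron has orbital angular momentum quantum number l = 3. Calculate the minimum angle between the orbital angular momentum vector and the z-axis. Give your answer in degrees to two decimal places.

|L| = √(l(l+1)) ℏ = 2√3 ℏ.
The smallest angle corresponds to the largest L_z, i.e. m_l = l = 3, giving L_z = 3ℏ.
cos θ_min = 3/√12, so θ_min ≈ 30.00°.

θ_min ≈ 30.00°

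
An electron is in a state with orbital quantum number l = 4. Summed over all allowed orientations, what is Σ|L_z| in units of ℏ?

m_l ∈ {-4, -3, -2, -1, 0, 1, 2, 3, 4}.
Σ|m_l| = 2(1+2+…+4) = 20.

Σ|L_z| = 20 ℏ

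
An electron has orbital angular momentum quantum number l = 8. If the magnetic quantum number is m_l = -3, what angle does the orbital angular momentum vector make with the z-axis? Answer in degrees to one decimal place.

|L| = ℏ√(l(l+1)) = 6√2 ℏ.
L_z = m_l ℏ = −3ℏ.
cos θ = L_z/|L| = -3/√72, so θ ≈ 110.7°.

θ ≈ 110.7°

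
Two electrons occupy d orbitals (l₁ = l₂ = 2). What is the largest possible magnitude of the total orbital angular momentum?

|L_tot|_max = 2√5 ℏ ≈ 4.472ℏ

The total orbital quantum number L ranges from |l₁ − l₂| to l₁ + l₂ in integer steps.
Allowed values: L = 0, 1, 2, 3, 4.
The largest magnitude corresponds to L = 4: |L_tot| = ℏ√(4·5) = 2√5 ℏ.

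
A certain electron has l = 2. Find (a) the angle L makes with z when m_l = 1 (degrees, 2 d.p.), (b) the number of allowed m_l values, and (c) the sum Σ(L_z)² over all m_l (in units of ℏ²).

θ(m_l=1) ≈ 65.91°; 5 values; Σ(L_z)² = 10 ℏ²

For m_l = 1: cos θ = 1/√6, θ ≈ 65.91°.
There are 2l+1 = 5 values of m_l.
Σ m_l² = 10, so Σ(L_z)² = 10 ℏ².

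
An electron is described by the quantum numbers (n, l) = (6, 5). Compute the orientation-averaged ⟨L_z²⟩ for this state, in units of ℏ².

⟨L_z²⟩ = 10 ℏ²

The allowed m_l values are -5, -4, -3, -2, -1, 0, 1, 2, 3, 4, 5.
Average of L_z² over 11 states: 110/11 ℏ² = 10 ℏ².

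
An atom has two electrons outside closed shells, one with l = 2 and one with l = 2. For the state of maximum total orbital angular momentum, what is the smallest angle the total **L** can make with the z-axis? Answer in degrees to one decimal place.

By the triangle rule, |l₁ − l₂| ≤ L ≤ l₁ + l₂.
So L can be 0, 1, 2, 3, 4.
The maximum is L = 4, with |L_tot| = ℏ√(4·5) = 2√5 ℏ.
The minimum angle with z is arccos(4/√20) ≈ 26.6°.

θ_min ≈ 26.6°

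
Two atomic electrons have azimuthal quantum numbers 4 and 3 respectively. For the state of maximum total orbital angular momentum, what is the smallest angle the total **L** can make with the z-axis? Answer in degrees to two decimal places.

θ_min ≈ 20.70°

Angular momentum addition gives L = |l₁ − l₂|, …, l₁ + l₂.
L ∈ {1, 2, 3, 4, 5, 6, 7}.
The maximum is L = 7, with |L_tot| = ℏ√(7·8) = 2√14 ℏ.
The minimum angle with z is arccos(7/√56) ≈ 20.70°.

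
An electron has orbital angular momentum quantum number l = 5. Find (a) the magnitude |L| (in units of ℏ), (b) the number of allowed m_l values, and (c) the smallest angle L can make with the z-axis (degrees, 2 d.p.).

|L| = ℏ√(5·6) = √30 ℏ ≈ 5.477ℏ.
There are 2l+1 = 11 values of m_l.
cos θ_min = 5/√30, so θ_min ≈ 24.09°.

|L| = √30 ℏ ≈ 5.477ℏ; 11 values; θ_min ≈ 24.09°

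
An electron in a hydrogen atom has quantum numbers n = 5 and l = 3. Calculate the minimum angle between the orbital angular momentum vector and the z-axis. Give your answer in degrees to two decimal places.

θ_min ≈ 30.00°

|L| = √(l(l+1)) ℏ = 2√3 ℏ.
The smallest angle corresponds to the largest L_z, i.e. m_l = l = 3, giving L_z = 3ℏ.
cos θ_min = 3/√12, so θ_min ≈ 30.00°.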